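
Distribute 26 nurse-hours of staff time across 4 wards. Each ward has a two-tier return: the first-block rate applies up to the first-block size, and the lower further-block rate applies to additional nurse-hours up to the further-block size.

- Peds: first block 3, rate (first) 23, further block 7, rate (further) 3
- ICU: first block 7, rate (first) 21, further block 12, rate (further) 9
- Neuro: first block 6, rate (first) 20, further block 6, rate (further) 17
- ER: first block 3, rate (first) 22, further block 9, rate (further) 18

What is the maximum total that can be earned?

528

Rank every tier by rate: Peds/T1 23 > ER/T1 22 > ICU/T1 21 > Neuro/T1 20 > ER/T2 18 > Neuro/T2 17 > ICU/T2 9 > Peds/T2 3.
Peds T1 at 23: fill all 3 → 23 left.
ER T1 at 22: fill all 3 → 20 left.
ICU T1 at 21: fill all 7 → 13 left.
Fill Neuro T1 block (6 at 20) → 7 left.
ER/T2: +7 of 9 at 18; pool empty.
Total = 23×3 + 22×3 + 21×7 + 20×6 + 18×7 = 528.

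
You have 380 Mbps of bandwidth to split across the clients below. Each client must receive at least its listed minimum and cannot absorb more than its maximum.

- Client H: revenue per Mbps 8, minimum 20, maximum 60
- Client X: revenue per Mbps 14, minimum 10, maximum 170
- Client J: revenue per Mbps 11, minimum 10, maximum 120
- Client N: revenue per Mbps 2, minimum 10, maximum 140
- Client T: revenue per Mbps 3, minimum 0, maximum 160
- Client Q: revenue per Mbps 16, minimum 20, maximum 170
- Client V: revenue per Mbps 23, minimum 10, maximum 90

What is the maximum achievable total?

Meeting every minimum uses 20+10+10+10+0+20+10 = 80 Mbps, leaving 300.
Order the clients by revenue per Mbps: Client V 23 > Client Q 16 > Client X 14 > Client J 11 > Client H 8 > Client T 3 > Client N 2.
Client V: +80 to 90 (cap) — 220 left.
Give Client Q 150 more to hit its cap of 170 — 70 left.
Client X: +70 (room for 160) → 80. Pool exhausted.
Total = 8×20 + 14×80 + 11×10 + 2×10 + 16×170 + 23×90 = 6200.

6200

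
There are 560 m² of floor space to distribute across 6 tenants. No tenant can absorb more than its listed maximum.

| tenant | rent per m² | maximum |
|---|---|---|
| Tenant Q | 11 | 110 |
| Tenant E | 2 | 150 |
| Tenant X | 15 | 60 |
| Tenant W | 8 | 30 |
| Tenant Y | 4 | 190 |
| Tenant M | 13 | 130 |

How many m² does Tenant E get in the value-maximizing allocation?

40

Highest rent per m² first: Tenant X 15 > Tenant M 13 > Tenant Q 11 > Tenant W 8 > Tenant Y 4 > Tenant E 2.
Tenant X: +60 to 60 (cap) → 500 left.
Tenant M takes 130 to reach its cap of 130 → 370 left.
Tenant Q takes 110 to reach its cap of 110 → 260 left.
Tenant W takes 30 to reach its cap of 30 → 230 left.
Tenant Y takes 190 to reach its cap of 190 → 40 left.
Tenant E: +40 (room for 150) → 40. Pool exhausted.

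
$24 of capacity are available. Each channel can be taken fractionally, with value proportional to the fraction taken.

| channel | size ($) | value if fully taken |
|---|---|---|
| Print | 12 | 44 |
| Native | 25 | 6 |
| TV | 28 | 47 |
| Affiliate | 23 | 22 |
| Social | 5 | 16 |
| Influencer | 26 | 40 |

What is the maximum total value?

71.75

Sort by value density: Print 44/12≈3.67, Social 16/5≈3.2, TV 47/28≈1.68, Influencer 40/26≈1.54, Affiliate 22/23≈0.957, Native 6/25≈0.24.
Take all of Print (12 $, value 44) — 12 $ left.
All 5 $ of Social fit (value 16) — 7 remain.
Fill the last 7 $ with part of TV: 7/28 of it earns 11.75.
Total value = 71.75.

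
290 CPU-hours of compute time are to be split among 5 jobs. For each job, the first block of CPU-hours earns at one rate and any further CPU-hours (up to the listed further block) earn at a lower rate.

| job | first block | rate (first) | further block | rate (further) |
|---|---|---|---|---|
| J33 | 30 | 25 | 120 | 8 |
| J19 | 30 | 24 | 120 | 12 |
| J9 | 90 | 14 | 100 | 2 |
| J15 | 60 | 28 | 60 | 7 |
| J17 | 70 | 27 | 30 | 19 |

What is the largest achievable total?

Rank every tier by rate: J15/T1 28 > J17/T1 27 > J33/T1 25 > J19/T1 24 > J17/T2 19 > J9/T1 14 > J19/T2 12 > J33/T2 8 > J15/T2 7 > J9/T2 2.
J15/T1 (28): +60 — 230 left.
J17/T1 (27): +70 — 160 left.
J33 T1 at 25: fill all 30 — 130 left.
Fill J19 T1 block (30 at 24) — 100 left.
Fill J17 T2 block (30 at 19) — 70 left.
J9 T1 at 14: only 70 left, fill 70.
Total = 28×60 + 27×70 + 25×30 + 24×30 + 19×30 + 14×70 = 6590.

6590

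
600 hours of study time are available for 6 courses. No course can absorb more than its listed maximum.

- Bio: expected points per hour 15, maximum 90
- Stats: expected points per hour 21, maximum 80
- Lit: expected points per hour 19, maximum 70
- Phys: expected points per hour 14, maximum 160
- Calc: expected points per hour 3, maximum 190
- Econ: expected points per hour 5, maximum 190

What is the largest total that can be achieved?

Rank by expected points per hour: Stats 21 > Lit 19 > Bio 15 > Phys 14 > Econ 5 > Calc 3.
Stats: +80 to 80 (cap) — 520 left.
Lit: +70 to 70 (cap) — 450 left.
Bio: +90 to 90 (cap) — 360 left.
Phys: +160 to 160 (cap) — 200 left.
Give Econ 190 to hit its cap of 190 — 10 left.
Calc: +10 (room for 190) → 10. Pool exhausted.
Total = 15×90 + 21×80 + 19×70 + 14×160 + 3×10 + 5×190 = 7580.

7580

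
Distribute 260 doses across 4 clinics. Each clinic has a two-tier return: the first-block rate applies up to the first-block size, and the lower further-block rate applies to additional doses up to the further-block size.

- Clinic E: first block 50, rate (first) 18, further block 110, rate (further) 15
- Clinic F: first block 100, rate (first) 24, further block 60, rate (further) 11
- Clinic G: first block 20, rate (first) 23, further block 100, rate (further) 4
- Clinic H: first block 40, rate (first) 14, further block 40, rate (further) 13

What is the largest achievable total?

5110

Treat each block as its own option and order by rate: Clinic F/tier1 24 > Clinic G/tier1 23 > Clinic E/tier1 18 > Clinic E/tier2 15 > Clinic H/tier1 14 > Clinic H/tier2 13 > Clinic F/tier2 11 > Clinic G/tier2 4.
Clinic F/tier1 (24): +100 ; 160 left.
Clinic G/tier1 (23): +20 ; 140 left.
Clinic E tier1 at 18: fill all 50 ; 90 left.
Clinic E/tier2: +90 of 110 at 15; pool empty.
Total = 24×100 + 23×20 + 18×50 + 15×90 = 5110.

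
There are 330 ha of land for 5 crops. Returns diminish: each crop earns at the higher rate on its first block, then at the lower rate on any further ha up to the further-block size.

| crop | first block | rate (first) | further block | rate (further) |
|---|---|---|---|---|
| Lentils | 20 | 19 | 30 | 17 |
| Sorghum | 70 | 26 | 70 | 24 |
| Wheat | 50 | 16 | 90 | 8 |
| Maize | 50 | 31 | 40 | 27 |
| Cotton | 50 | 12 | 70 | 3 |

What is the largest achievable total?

7820

Treat each block as its own option and order by rate: Maize/T1 31 > Maize/T2 27 > Sorghum/T1 26 > Sorghum/T2 24 > Lentils/T1 19 > Lentils/T2 17 > Wheat/T1 16 > Cotton/T1 12 > Wheat/T2 8 > Cotton/T2 3.
Maize/T1 (31): +50 — 280 left.
Maize/T2 (27): +40 — 240 left.
Sorghum/T1 (26): +70 — 170 left.
Sorghum/T2 (24): +70 — 100 left.
Lentils/T1 (19): +20 — 80 left.
Fill Lentils T2 block (30 at 17) — 50 left.
Wheat/T1 (16): +50 — 0 left.
Total = 31×50 + 27×40 + 26×70 + 24×70 + 19×20 + 17×30 + 16×50 = 7820.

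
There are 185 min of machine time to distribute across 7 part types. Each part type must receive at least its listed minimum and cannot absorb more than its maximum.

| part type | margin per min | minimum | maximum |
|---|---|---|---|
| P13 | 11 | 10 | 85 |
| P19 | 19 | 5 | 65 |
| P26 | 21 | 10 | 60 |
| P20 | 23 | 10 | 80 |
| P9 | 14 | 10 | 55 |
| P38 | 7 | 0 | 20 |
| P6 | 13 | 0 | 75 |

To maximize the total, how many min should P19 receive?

Meeting every minimum uses 10+5+10+10+10+0+0 = 45 min, leaving 140.
Order the part types by margin per min: P20 23 > P26 21 > P19 19 > P9 14 > P6 13 > P13 11 > P38 7.
P20 takes 70 more to reach its cap of 80 — 70 left.
P26: +50 to 60 (cap) — 20 left.
Only 20 left; P19 takes them to reach 25.

25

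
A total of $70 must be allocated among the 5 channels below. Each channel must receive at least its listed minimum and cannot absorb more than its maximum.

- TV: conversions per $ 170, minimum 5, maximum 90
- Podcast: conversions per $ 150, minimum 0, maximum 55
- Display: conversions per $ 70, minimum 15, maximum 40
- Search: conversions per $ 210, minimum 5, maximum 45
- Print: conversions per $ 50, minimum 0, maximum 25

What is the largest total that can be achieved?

Meeting every minimum uses 5+0+15+5+0 = 25 $, leaving 45.
Rank by conversions per $: Search 210 > TV 170 > Podcast 150 > Display 70 > Print 50.
Give Search 40 more to hit its cap of 45 ; 5 left.
Only 5 left; TV takes them to reach 10.
Total = 170×10 + 70×15 + 210×45 = 12200.

12200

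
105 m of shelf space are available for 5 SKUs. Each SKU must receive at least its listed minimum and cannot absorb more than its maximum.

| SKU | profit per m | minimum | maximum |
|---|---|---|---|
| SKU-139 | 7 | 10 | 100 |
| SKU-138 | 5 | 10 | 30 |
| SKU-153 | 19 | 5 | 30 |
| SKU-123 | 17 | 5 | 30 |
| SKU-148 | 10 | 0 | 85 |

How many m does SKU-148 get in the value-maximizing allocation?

25

Meeting every minimum uses 10+10+5+5+0 = 30 m, leaving 75.
Rank by profit per m: SKU-153 19 > SKU-123 17 > SKU-148 10 > SKU-139 7 > SKU-138 5.
Give SKU-153 25 more to hit its cap of 30 — 50 left.
Give SKU-123 25 more to hit its cap of 30 — 25 left.
SKU-148: +25 (room for 85) → 25. Pool exhausted.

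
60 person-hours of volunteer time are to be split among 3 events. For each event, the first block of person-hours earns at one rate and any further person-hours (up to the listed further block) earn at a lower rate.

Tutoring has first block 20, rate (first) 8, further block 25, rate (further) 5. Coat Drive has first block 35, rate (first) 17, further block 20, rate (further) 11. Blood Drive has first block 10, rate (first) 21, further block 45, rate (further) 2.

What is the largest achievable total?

Treat each block as its own option and order by rate: Blood Drive/first 21 > Coat Drive/first 17 > Coat Drive/second 11 > Tutoring/first 8 > Tutoring/second 5 > Blood Drive/second 2.
Blood Drive first at 21: fill all 10 → 50 left.
Coat Drive/first (17): +35 → 15 left.
Coat Drive/second: +15 of 20 at 11; pool empty.
Total = 21×10 + 17×35 + 11×15 = 970.

970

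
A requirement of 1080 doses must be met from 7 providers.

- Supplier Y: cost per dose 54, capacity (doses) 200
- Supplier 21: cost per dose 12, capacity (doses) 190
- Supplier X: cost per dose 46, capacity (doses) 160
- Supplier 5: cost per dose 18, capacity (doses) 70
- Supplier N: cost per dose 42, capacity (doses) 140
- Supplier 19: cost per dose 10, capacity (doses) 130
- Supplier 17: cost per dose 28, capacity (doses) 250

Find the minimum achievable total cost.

Use providers in increasing cost order.
Supplier 19 (10): use full 130 ; 950 doses to go.
Supplier 21 (12): use full 190 ; 760 doses to go.
Supplier 5 at 18: take all 70 doses ; 690 still needed.
Take 250 from Supplier 17 at 28 ; need 440 more.
Take 140 from Supplier N at 42 ; need 300 more.
Supplier X at 46: take all 160 doses ; 140 still needed.
Supplier Y (54): take the remaining 140 ; done.
Cost = 130×10 + 190×12 + 70×18 + 250×28 + 140×42 + 160×46 + 140×54 = 32640.

32640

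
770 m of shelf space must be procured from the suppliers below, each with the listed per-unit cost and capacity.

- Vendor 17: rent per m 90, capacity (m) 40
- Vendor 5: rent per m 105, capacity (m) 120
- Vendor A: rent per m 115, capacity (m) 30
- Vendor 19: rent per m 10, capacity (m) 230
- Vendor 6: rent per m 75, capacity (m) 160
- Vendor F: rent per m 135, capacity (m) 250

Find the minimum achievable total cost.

59600

Fill from the cheapest supplier first.
Vendor 19 at 10: take all 230 m ; 540 still needed.
Vendor 6 (75): use full 160 ; 380 m to go.
Vendor 17 at 90: take all 40 m ; 340 still needed.
Take 120 from Vendor 5 at 105 ; need 220 more.
Vendor A (115): use full 30 ; 190 m to go.
Take 190 from Vendor F at 135 to finish.
Cost = 230×10 + 160×75 + 40×90 + 120×105 + 30×115 + 190×135 = 59600.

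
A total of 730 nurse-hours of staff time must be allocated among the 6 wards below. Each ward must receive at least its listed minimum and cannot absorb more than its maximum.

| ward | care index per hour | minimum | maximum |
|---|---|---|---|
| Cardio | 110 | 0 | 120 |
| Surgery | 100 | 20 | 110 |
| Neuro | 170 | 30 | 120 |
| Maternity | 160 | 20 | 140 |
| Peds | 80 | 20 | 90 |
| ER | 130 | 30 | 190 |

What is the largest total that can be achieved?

Meeting every minimum uses 0+20+30+20+20+30 = 120 nurse-hours, leaving 610.
Highest care index per hour first: Neuro 170 > Maternity 160 > ER 130 > Cardio 110 > Surgery 100 > Peds 80.
Neuro: +90 to 120 (cap) → 520 left.
Maternity takes 120 more to reach its cap of 140 → 400 left.
ER takes 160 more to reach its cap of 190 → 240 left.
Cardio: +120 to 120 (cap) → 120 left.
Give Surgery 90 more to hit its cap of 110 → 30 left.
Only 30 left; Peds takes them to reach 50.
Total = 110×120 + 100×110 + 170×120 + 160×140 + 80×50 + 130×190 = 95700.

95700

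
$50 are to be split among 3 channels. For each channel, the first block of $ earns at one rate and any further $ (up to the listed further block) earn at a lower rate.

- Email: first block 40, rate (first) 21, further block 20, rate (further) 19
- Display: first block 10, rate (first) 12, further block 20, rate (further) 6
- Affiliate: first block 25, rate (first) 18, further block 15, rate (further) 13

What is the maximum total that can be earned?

Order all 6 blocks by rate: Email/tier1 21 > Email/tier2 19 > Affiliate/tier1 18 > Affiliate/tier2 13 > Display/tier1 12 > Display/tier2 6.
Email tier1 at 21: fill all 40 → 10 left.
Email tier2 at 19: only 10 left, fill 10.
Total = 21×40 + 19×10 = 1030.

1030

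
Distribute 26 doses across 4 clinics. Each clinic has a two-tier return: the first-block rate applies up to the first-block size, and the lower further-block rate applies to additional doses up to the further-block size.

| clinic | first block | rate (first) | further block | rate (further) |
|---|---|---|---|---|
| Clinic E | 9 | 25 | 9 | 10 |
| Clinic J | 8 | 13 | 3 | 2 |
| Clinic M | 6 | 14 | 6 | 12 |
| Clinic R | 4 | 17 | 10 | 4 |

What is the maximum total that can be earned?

468

Order all 8 blocks by rate: Clinic E/T1 25 > Clinic R/T1 17 > Clinic M/T1 14 > Clinic J/T1 13 > Clinic M/T2 12 > Clinic E/T2 10 > Clinic R/T2 4 > Clinic J/T2 2.
Clinic E T1 at 25: fill all 9 ; 17 left.
Clinic R/T1 (17): +4 ; 13 left.
Fill Clinic M T1 block (6 at 14) ; 7 left.
Clinic J T1 at 13: only 7 left, fill 7.
Total = 25×9 + 17×4 + 14×6 + 13×7 = 468.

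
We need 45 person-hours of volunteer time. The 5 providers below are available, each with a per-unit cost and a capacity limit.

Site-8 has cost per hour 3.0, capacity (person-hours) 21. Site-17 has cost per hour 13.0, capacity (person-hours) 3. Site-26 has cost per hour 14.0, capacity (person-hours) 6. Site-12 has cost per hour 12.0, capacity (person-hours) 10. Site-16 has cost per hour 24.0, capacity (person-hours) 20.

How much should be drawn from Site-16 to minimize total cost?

Fill from the cheapest provider first.
Site-8 (3.0): use full 21 — 24 person-hours to go.
Site-12 (12.0): use full 10 — 14 person-hours to go.
Site-17 (13.0): use full 3 — 11 person-hours to go.
Take 6 from Site-26 at 14.0 — need 5 more.
Take 5 from Site-16 at 24.0 to finish.

5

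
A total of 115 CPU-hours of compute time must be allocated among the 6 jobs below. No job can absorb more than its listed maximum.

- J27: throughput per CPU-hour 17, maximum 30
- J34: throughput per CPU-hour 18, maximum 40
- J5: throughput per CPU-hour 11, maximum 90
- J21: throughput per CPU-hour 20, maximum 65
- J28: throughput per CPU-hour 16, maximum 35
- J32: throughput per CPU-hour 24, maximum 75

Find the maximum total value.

Highest throughput per CPU-hour first: J32 24 > J21 20 > J34 18 > J27 17 > J28 16 > J5 11.
J32 takes 75 to reach its cap of 75 → 40 left.
J21 has room for 65 but only 40 remain, so it gets 40.
Total = 20×40 + 24×75 = 2600.

2600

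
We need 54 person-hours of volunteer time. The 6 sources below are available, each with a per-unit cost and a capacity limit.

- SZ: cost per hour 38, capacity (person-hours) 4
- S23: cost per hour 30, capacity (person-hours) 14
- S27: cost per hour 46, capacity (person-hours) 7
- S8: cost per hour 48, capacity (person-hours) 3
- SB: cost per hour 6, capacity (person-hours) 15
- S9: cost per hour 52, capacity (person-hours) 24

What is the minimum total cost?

Cheapest first:
Take 15 from SB at 6 → need 39 more.
S23 (30): use full 14 → 25 person-hours to go.
SZ at 38: take all 4 person-hours → 21 still needed.
S27 (46): use full 7 → 14 person-hours to go.
Take 3 from S8 at 48 → need 11 more.
S9 at 52: take 11 of its 24 → requirement met.
Cost = 15×6 + 14×30 + 4×38 + 7×46 + 3×48 + 11×52 = 1700.

1700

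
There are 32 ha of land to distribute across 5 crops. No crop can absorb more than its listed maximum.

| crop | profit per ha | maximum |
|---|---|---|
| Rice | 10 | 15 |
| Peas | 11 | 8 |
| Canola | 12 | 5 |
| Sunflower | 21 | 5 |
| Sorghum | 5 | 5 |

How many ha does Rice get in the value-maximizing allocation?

14

Rank by profit per ha: Sunflower 21 > Canola 12 > Peas 11 > Rice 10 > Sorghum 5.
Sunflower: +5 to 5 (cap) → 27 left.
Canola: +5 to 5 (cap) → 22 left.
Peas takes 8 to reach its cap of 8 → 14 left.
Rice has room for 15 but only 14 remain, so it gets 14.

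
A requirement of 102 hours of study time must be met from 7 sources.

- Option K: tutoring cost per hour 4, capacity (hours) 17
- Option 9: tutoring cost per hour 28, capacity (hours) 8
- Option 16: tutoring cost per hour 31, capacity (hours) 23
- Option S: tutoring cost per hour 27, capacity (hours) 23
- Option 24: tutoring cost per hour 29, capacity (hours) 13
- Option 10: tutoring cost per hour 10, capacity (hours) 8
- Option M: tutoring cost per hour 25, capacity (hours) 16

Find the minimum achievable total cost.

Cheapest first:
Option K at 4: take all 17 hours ; 85 still needed.
Option 10 (10): use full 8 ; 77 hours to go.
Take 16 from Option M at 25 ; need 61 more.
Option S (27): use full 23 ; 38 hours to go.
Option 9 at 28: take all 8 hours ; 30 still needed.
Take 13 from Option 24 at 29 ; need 17 more.
Option 16 (31): take the remaining 17 ; done.
Cost = 17×4 + 8×10 + 16×25 + 23×27 + 8×28 + 13×29 + 17×31 = 2297.

2297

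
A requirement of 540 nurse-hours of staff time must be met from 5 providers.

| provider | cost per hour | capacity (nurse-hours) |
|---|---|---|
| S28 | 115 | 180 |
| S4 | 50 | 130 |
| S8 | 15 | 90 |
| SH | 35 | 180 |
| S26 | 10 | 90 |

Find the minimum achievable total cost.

20800

Cheapest first:
S26 (10): use full 90 — 450 nurse-hours to go.
S8 (15): use full 90 — 360 nurse-hours to go.
SH at 35: take all 180 nurse-hours — 180 still needed.
S4 at 50: take all 130 nurse-hours — 50 still needed.
Take 50 from S28 at 115 to finish.
Cost = 90×10 + 90×15 + 180×35 + 130×50 + 50×115 = 20800.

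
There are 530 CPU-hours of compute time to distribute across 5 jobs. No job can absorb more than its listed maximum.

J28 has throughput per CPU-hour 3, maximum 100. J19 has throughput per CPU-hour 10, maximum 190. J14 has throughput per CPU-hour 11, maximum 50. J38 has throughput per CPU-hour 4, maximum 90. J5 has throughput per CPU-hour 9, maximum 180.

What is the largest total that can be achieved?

Highest throughput per CPU-hour first: J14 11 > J19 10 > J5 9 > J38 4 > J28 3.
J14 takes 50 to reach its cap of 50 — 480 left.
Give J19 190 to hit its cap of 190 — 290 left.
J5 takes 180 to reach its cap of 180 — 110 left.
J38 takes 90 to reach its cap of 90 — 20 left.
Only 20 left; J28 takes them to reach 20.
Total = 3×20 + 10×190 + 11×50 + 4×90 + 9×180 = 4490.

4490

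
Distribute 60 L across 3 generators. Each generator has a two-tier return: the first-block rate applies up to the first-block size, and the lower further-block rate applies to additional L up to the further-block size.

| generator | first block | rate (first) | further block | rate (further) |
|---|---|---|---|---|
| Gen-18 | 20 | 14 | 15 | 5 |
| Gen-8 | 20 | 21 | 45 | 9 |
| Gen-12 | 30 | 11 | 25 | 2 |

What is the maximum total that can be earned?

Rank every tier by rate: Gen-8/first 21 > Gen-18/first 14 > Gen-12/first 11 > Gen-8/second 9 > Gen-18/second 5 > Gen-12/second 2.
Gen-8/first (21): +20 ; 40 left.
Gen-18/first (14): +20 ; 20 left.
20 remain; put them into Gen-12 first at 11.
Total = 21×20 + 14×20 + 11×20 = 920.

920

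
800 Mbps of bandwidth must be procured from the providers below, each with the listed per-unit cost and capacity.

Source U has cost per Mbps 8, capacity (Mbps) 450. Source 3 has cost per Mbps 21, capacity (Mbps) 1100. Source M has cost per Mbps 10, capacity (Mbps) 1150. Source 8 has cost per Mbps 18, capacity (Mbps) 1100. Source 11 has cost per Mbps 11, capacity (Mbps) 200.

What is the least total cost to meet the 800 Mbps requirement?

7100

Use providers in increasing cost order.
Take 450 from Source U at 8 ; need 350 more.
Source M at 10: take 350 of its 1150 ; requirement met.
Source 11, Source 8, Source 3: unused.
Cost = 450×8 + 350×10 = 7100.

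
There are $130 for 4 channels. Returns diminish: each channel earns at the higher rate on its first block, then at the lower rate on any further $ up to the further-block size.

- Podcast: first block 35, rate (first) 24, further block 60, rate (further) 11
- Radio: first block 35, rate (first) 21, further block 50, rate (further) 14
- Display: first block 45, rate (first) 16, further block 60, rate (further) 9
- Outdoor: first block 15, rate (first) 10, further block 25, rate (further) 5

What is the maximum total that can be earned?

Order all 8 blocks by rate: Podcast/first 24 > Radio/first 21 > Display/first 16 > Radio/second 14 > Podcast/second 11 > Outdoor/first 10 > Display/second 9 > Outdoor/second 5.
Podcast/first (24): +35 → 95 left.
Fill Radio first block (35 at 21) → 60 left.
Display first at 16: fill all 45 → 15 left.
Radio/second: +15 of 50 at 14; pool empty.
Total = 24×35 + 21×35 + 16×45 + 14×15 = 2505.

2505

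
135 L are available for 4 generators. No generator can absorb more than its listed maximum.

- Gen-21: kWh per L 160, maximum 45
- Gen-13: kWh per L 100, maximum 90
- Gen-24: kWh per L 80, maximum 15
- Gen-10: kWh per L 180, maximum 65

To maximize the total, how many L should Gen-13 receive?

25

Rank by kWh per L: Gen-10 180 > Gen-21 160 > Gen-13 100 > Gen-24 80.
Gen-10 takes 65 to reach its cap of 65 — 70 left.
Gen-21: +45 to 45 (cap) — 25 left.
Gen-13: +25 (room for 90) → 25. Pool exhausted.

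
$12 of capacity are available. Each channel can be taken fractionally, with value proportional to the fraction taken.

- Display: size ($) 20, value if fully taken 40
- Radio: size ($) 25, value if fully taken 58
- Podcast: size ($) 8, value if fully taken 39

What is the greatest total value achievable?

Sort by value density: Podcast 39/8≈4.88, Radio 58/25≈2.32, Display 40/20≈2.
Podcast: take in full, 8 $ for value 39 — 4 left.
Fill the last 4 $ with part of Radio: 4/25 of it earns 9.28.
Total value = 48.28.

48.28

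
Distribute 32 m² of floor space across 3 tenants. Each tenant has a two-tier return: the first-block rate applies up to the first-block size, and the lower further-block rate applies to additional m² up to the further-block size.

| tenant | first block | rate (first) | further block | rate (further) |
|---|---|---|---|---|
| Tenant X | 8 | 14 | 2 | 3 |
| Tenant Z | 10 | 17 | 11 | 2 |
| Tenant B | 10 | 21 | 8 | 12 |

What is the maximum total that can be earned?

Order all 6 blocks by rate: Tenant B/first 21 > Tenant Z/first 17 > Tenant X/first 14 > Tenant B/second 12 > Tenant X/second 3 > Tenant Z/second 2.
Tenant B/first (21): +10 — 22 left.
Tenant Z/first (17): +10 — 12 left.
Fill Tenant X first block (8 at 14) — 4 left.
4 remain; put them into Tenant B second at 12.
Total = 21×10 + 17×10 + 14×8 + 12×4 = 540.

540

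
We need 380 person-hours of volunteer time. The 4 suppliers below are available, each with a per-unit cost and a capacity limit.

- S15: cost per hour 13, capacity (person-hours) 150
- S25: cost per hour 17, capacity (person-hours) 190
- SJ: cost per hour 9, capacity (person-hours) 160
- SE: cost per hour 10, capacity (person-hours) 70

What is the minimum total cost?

Fill from the cheapest supplier first.
SJ (9): use full 160 — 220 person-hours to go.
SE (10): use full 70 — 150 person-hours to go.
S15 (13): use full 150 — 0 person-hours to go.
S25: unused.
Cost = 160×9 + 70×10 + 150×13 = 4090.

4090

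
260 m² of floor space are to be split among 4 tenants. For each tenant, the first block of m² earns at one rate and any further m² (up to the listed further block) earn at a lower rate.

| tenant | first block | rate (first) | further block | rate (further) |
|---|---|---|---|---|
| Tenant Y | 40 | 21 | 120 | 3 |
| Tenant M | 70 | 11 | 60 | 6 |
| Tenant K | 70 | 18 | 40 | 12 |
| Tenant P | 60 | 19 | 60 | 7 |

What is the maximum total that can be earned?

4270

Order all 8 blocks by rate: Tenant Y/T1 21 > Tenant P/T1 19 > Tenant K/T1 18 > Tenant K/T2 12 > Tenant M/T1 11 > Tenant P/T2 7 > Tenant M/T2 6 > Tenant Y/T2 3.
Fill Tenant Y T1 block (40 at 21) ; 220 left.
Tenant P/T1 (19): +60 ; 160 left.
Tenant K T1 at 18: fill all 70 ; 90 left.
Fill Tenant K T2 block (40 at 12) ; 50 left.
Tenant M/T1: +50 of 70 at 11; pool empty.
Total = 21×40 + 19×60 + 18×70 + 12×40 + 11×50 = 4270.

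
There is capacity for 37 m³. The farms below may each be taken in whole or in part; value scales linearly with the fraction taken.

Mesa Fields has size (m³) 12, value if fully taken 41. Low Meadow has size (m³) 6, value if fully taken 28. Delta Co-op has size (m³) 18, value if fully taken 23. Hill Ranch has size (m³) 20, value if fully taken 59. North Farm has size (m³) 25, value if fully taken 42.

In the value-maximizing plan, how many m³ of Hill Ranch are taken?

19

Best value per unit of size first: Low Meadow 28/6≈4.67, Mesa Fields 41/12≈3.42, Hill Ranch 59/20≈2.95, North Farm 42/25≈1.68, Delta Co-op 23/18≈1.28.
Low Meadow: take in full, 6 m³ for value 28 ; 31 left.
Mesa Fields: take in full, 12 m³ for value 41 ; 19 left.
Fill the last 19 m³ with part of Hill Ranch: 19/20 of it earns 56.05.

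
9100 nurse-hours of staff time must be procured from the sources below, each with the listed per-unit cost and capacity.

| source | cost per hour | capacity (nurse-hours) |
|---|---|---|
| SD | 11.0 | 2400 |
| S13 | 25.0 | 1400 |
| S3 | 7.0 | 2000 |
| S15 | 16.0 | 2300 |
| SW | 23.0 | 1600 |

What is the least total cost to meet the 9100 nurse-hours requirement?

Fill from the cheapest source first.
Take 2000 from S3 at 7.0 → need 7100 more.
SD (11.0): use full 2400 → 4700 nurse-hours to go.
Take 2300 from S15 at 16.0 → need 2400 more.
SW (23.0): use full 1600 → 800 nurse-hours to go.
Take 800 from S13 at 25.0 to finish.
Cost = 2000×7.0 + 2400×11.0 + 2300×16.0 + 1600×23.0 + 800×25.0 = 134000.

134000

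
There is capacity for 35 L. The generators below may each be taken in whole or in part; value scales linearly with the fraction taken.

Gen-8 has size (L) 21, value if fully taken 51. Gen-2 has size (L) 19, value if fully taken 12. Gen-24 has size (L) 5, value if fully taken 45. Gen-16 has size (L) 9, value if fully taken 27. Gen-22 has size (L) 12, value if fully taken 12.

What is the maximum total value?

123

Rank by value-to-size ratio: Gen-24 45/5≈9, Gen-16 27/9≈3, Gen-8 51/21≈2.43, Gen-22 12/12≈1, Gen-2 12/19≈0.632.
Gen-24: take in full, 5 L for value 45 → 30 left.
Gen-16: take in full, 9 L for value 27 → 21 left.
Take all of Gen-8 (21 L, value 51) → 0 L left.
Total value = 123.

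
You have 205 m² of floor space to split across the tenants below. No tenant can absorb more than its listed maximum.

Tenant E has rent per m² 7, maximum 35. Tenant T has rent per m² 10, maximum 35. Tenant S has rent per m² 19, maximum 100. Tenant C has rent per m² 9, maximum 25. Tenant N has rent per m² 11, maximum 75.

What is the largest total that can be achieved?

3025

Highest rent per m² first: Tenant S 19 > Tenant N 11 > Tenant T 10 > Tenant C 9 > Tenant E 7.
Give Tenant S 100 to hit its cap of 100 ; 105 left.
Tenant N takes 75 to reach its cap of 75 ; 30 left.
Tenant T: +30 (room for 35) → 30. Pool exhausted.
Total = 10×30 + 19×100 + 11×75 = 3025.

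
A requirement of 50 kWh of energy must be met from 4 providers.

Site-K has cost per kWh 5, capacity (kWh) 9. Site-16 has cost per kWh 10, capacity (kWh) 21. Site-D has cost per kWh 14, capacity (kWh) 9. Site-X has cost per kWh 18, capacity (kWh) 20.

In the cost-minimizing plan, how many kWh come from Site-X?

11

Cheapest first:
Take 9 from Site-K at 5 — need 41 more.
Take 21 from Site-16 at 10 — need 20 more.
Site-D (14): use full 9 — 11 kWh to go.
Site-X (18): take the remaining 11 — done.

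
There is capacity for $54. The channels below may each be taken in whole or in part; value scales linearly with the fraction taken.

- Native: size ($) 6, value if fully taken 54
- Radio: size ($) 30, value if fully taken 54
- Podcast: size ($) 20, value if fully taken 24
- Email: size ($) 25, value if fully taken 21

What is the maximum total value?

Best value per unit of size first: Native 54/6≈9, Radio 54/30≈1.8, Podcast 24/20≈1.2, Email 21/25≈0.84.
All 6 $ of Native fit (value 54) → 48 remain.
Radio: take in full, 30 $ for value 54 → 18 left.
Only 18 $ remain; take 18/20 of Podcast for value 24×18/20 = 21.6.
Total value = 129.6.

129.6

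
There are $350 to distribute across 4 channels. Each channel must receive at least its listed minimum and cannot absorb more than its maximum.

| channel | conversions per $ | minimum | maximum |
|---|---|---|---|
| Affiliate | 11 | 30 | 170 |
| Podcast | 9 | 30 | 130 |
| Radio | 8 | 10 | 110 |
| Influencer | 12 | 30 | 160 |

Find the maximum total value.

3920

Meeting every minimum uses 30+30+10+30 = 100 $, leaving 250.
Order the channels by conversions per $: Influencer 12 > Affiliate 11 > Podcast 9 > Radio 8.
Influencer: +130 to 160 (cap) → 120 left.
Only 120 left; Affiliate takes them to reach 150.
Total = 11×150 + 9×30 + 8×10 + 12×160 = 3920.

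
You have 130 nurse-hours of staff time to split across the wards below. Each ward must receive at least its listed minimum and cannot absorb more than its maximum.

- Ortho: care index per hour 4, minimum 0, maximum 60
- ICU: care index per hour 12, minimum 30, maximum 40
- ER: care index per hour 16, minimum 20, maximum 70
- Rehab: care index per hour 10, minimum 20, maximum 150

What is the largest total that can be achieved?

1800

Meeting every minimum uses 0+30+20+20 = 70 nurse-hours, leaving 60.
Order the wards by care index per hour: ER 16 > ICU 12 > Rehab 10 > Ortho 4.
ER takes 50 more to reach its cap of 70 → 10 left.
ICU takes 10 more to reach its cap of 40 → 0 left.
Total = 12×40 + 16×70 + 10×20 = 1800.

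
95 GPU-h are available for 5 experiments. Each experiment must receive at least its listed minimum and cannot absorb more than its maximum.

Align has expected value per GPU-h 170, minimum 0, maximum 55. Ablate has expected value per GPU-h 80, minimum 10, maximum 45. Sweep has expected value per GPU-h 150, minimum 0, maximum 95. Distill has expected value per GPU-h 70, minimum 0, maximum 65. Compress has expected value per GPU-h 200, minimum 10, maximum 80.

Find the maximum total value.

17650

Meeting every minimum uses 0+10+0+0+10 = 20 GPU-h, leaving 75.
Rank by expected value per GPU-h: Compress 200 > Align 170 > Sweep 150 > Ablate 80 > Distill 70.
Give Compress 70 more to hit its cap of 80 ; 5 left.
Only 5 left; Align takes them to reach 5.
Total = 170×5 + 80×10 + 200×80 = 17650.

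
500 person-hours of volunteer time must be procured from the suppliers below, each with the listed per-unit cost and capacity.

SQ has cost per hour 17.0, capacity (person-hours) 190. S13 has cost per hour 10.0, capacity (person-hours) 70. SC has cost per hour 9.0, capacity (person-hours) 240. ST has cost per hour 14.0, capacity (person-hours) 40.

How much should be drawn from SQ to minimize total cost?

150

Use suppliers in increasing cost order.
SC at 9.0: take all 240 person-hours ; 260 still needed.
S13 (10.0): use full 70 ; 190 person-hours to go.
ST at 14.0: take all 40 person-hours ; 150 still needed.
SQ (17.0): take the remaining 150 ; done.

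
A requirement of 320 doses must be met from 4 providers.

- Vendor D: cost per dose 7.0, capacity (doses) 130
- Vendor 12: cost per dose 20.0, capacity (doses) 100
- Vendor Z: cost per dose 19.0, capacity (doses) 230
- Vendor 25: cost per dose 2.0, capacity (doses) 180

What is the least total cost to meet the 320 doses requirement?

Use providers in increasing cost order.
Take 180 from Vendor 25 at 2.0 — need 140 more.
Vendor D (7.0): use full 130 — 10 doses to go.
Vendor Z at 19.0: take 10 of its 230 — requirement met.
Vendor 12: unused.
Cost = 180×2.0 + 130×7.0 + 10×19.0 = 1460.

1460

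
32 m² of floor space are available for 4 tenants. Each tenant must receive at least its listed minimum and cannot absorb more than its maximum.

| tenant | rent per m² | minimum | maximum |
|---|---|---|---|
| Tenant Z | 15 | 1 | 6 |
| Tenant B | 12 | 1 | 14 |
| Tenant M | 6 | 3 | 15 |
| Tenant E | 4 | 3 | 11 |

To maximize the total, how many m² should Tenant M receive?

9

Meeting every minimum uses 1+1+3+3 = 8 m², leaving 24.
Highest rent per m² first: Tenant Z 15 > Tenant B 12 > Tenant M 6 > Tenant E 4.
Give Tenant Z 5 more to hit its cap of 6 ; 19 left.
Tenant B takes 13 more to reach its cap of 14 ; 6 left.
Tenant M has room for 12 more but only 6 remain, so it gets 9.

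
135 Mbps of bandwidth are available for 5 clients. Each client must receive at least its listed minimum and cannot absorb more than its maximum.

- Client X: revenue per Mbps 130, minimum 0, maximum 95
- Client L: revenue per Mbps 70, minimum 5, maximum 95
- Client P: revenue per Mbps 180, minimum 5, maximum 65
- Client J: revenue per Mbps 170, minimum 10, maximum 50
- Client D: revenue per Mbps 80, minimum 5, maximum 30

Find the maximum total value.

Meeting every minimum uses 0+5+5+10+5 = 25 Mbps, leaving 110.
Highest revenue per Mbps first: Client P 180 > Client J 170 > Client X 130 > Client D 80 > Client L 70.
Give Client P 60 more to hit its cap of 65 ; 50 left.
Client J: +40 to 50 (cap) ; 10 left.
Client X: +10 (room for 95) → 10. Pool exhausted.
Total = 130×10 + 70×5 + 180×65 + 170×50 + 80×5 = 22250.

22250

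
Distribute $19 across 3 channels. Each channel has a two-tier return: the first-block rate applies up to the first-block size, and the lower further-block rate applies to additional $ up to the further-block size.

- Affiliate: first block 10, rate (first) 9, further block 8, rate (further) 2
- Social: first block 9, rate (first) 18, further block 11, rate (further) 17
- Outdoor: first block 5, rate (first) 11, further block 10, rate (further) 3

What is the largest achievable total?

Treat each block as its own option and order by rate: Social/T1 18 > Social/T2 17 > Outdoor/T1 11 > Affiliate/T1 9 > Outdoor/T2 3 > Affiliate/T2 2.
Fill Social T1 block (9 at 18) → 10 left.
Social/T2: +10 of 11 at 17; pool empty.
Total = 18×9 + 17×10 = 332.

332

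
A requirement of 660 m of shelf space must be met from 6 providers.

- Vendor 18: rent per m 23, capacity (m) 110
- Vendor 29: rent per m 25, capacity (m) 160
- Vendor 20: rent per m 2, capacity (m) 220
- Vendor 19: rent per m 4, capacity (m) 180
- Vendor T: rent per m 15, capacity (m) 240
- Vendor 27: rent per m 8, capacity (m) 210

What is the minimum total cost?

3590

Cheapest first:
Vendor 20 at 2: take all 220 m — 440 still needed.
Vendor 19 at 4: take all 180 m — 260 still needed.
Vendor 27 (8): use full 210 — 50 m to go.
Vendor T at 15: take 50 of its 240 — requirement met.
Vendor 18, Vendor 29: unused.
Cost = 220×2 + 180×4 + 210×8 + 50×15 = 3590.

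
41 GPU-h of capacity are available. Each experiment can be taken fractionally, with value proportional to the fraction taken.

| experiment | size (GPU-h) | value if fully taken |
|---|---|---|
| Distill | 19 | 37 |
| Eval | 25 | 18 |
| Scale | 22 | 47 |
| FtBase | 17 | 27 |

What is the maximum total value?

Sort by value density: Scale 47/22≈2.14, Distill 37/19≈1.95, FtBase 27/17≈1.59, Eval 18/25≈0.72.
Scale: take in full, 22 GPU-h for value 47 — 19 left.
Take all of Distill (19 GPU-h, value 37) — 0 GPU-h left.
Total value = 84.

84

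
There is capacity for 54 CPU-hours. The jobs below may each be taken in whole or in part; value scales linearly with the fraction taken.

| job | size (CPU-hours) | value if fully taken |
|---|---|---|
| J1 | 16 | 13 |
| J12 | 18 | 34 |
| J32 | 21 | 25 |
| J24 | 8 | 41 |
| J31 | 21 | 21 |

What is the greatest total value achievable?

107

Sort by value density: J24 41/8≈5.12, J12 34/18≈1.89, J32 25/21≈1.19, J31 21/21≈1, J1 13/16≈0.812.
All 8 CPU-hours of J24 fit (value 41) — 46 remain.
J12: take in full, 18 CPU-hours for value 34 — 28 left.
Take all of J32 (21 CPU-hours, value 25) — 7 CPU-hours left.
7 CPU-hours left: a 7/21 share of J31 gives 21×7/21 = 7.
Total value = 107.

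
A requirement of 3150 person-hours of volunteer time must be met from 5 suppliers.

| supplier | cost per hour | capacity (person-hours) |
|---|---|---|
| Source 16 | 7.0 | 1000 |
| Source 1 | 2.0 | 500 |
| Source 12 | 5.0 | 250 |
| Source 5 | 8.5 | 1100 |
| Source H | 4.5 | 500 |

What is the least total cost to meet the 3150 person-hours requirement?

Use suppliers in increasing cost order.
Source 1 at 2.0: take all 500 person-hours → 2650 still needed.
Source H (4.5): use full 500 → 2150 person-hours to go.
Source 12 at 5.0: take all 250 person-hours → 1900 still needed.
Take 1000 from Source 16 at 7.0 → need 900 more.
Source 5 at 8.5: take 900 of its 1100 → requirement met.
Cost = 500×2.0 + 500×4.5 + 250×5.0 + 1000×7.0 + 900×8.5 = 19150.

19150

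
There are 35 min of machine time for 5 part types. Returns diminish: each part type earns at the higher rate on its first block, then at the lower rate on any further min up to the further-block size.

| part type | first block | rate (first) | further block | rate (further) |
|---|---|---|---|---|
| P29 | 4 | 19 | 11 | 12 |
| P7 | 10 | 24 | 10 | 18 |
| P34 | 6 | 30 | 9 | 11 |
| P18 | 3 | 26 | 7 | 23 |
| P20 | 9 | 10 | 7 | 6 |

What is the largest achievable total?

825

Treat each block as its own option and order by rate: P34/first 30 > P18/first 26 > P7/first 24 > P18/second 23 > P29/first 19 > P7/second 18 > P29/second 12 > P34/second 11 > P20/first 10 > P20/second 6.
Fill P34 first block (6 at 30) ; 29 left.
P18/first (26): +3 ; 26 left.
Fill P7 first block (10 at 24) ; 16 left.
P18/second (23): +7 ; 9 left.
P29/first (19): +4 ; 5 left.
P7/second: +5 of 10 at 18; pool empty.
Total = 30×6 + 26×3 + 24×10 + 23×7 + 19×4 + 18×5 = 825.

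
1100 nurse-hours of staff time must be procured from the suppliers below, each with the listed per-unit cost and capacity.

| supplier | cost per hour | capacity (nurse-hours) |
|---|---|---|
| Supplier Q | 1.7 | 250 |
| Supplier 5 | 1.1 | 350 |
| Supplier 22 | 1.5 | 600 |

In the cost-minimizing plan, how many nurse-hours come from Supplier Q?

Use suppliers in increasing cost order.
Take 350 from Supplier 5 at 1.1 — need 750 more.
Supplier 22 (1.5): use full 600 — 150 nurse-hours to go.
Supplier Q at 1.7: take 150 of its 250 — requirement met.

150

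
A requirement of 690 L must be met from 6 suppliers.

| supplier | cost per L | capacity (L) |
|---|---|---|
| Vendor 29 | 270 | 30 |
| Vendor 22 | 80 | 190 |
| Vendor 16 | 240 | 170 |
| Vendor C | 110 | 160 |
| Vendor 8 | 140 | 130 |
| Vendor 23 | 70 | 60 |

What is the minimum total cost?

91200

Fill from the cheapest supplier first.
Vendor 23 at 70: take all 60 L → 630 still needed.
Take 190 from Vendor 22 at 80 → need 440 more.
Vendor C at 110: take all 160 L → 280 still needed.
Take 130 from Vendor 8 at 140 → need 150 more.
Take 150 from Vendor 16 at 240 to finish.
Vendor 29: unused.
Cost = 60×70 + 190×80 + 160×110 + 130×140 + 150×240 = 91200.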